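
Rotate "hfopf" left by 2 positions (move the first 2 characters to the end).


Input: 'hfopf', shift = 2
Operation: split at index 2 and swap parts
Front part s[0:2] = 'hf'
Back part s[2:] = 'opf'
Rotated = back + front = 'opf' + 'hf'
Result: opfhf


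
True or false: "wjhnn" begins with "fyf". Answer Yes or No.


Input string: 'wjhnn'
Prefix to check: 'fyf'
First 3 characters of input: 'wjh'
Match: False
Result: No


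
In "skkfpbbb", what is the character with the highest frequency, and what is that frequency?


Input: 'skkfpbbb'
Operation: tally each character
Counts: 'b':3, 'f':1, 'k':2, 'p':1, 's':1
Maximum: 'b' appears 3 times


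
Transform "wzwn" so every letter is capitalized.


Input string: 'wzwn'
Operation: convert each letter to uppercase
Mapping: 'w'->'W', 'z'->'Z', 'w'->'W', 'n'->'N'
Result: WZWN


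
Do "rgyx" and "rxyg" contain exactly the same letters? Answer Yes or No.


String 1: 'rgyx' -> sorted: 'grxy'
String 2: 'rxyg' -> sorted: 'grxy'
Compare sorted forms: 'grxy' == 'grxy'
Anagram: Yes


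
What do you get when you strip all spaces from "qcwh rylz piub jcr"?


Input string: 'qcwh rylz piub jcr'
Operation: remove all spaces
Words: 'qcwh', 'rylz', 'piub', 'jcr'
Join without spaces: qcwhrylzpiubjcr


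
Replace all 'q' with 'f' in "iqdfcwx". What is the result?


Input string: 'iqdfcwx'
Operation: replace 'q' with 'f'
Positions of 'q': 1
After replacement: ifdfcwx


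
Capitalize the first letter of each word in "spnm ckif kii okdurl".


Input string: 'spnm ckif kii okdurl'
Operation: capitalize first letter of each word
Word transformations: 'spnm'->'Spnm', 'ckif'->'Ckif', 'kii'->'Kii', 'okdurl'->'Okdurl'
Result: Spnm Ckif Kii Okdurl


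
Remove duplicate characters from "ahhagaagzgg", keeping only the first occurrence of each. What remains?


Input: 'ahhagaagzgg'
Operation: keep first occurrence of each character
Scan: s[0]='a' new -> keep; s[1]='h' new -> keep; s[2]='h' seen -> skip; s[3]='a' seen -> skip; s[4]='g' new -> keep; s[5]='a' seen -> skip; s[6]='a' seen -> skip; s[7]='g' seen -> skip; s[8]='z' new -> keep; s[9]='g' seen -> skip; s[10]='g' seen -> skip
Result: ahgz


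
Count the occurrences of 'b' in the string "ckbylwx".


Input string: 'ckbylwx'
Target character: 'b'
Scan each position: s[2]='b'
Matches found at indices: 2
Total: 1


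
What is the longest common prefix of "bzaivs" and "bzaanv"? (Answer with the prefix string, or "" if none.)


String 1: 'bzaivs'
String 2: 'bzaanv'
Compare position by position:
pos 0: 'b' vs 'b' match
pos 1: 'z' vs 'z' match
pos 2: 'a' vs 'a' match
pos 3: 'i' vs 'a' differ -> stop
Longest common prefix: "bza" (length 3)


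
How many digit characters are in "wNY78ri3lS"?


Input string: 'wNY78ri3lS'
Operation: count digit characters (0-9)
Scan: 'w', 'N', 'Y', '7'(digit), '8'(digit), 'r', 'i', '3'(digit), 'l', 'S'
Digits found: 3
Result: 3


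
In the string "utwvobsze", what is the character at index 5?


Input string: 'utwvobsze'
Operation: get character at index 5
Index mapping: s[0]='u', s[1]='t', s[2]='w', s[3]='v', s[4]='o', s[5]='b'
Result: 'b'


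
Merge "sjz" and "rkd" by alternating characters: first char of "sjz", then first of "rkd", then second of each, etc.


String 1: 'sjz'
String 2: 'rkd'
Operation: alternate characters
Pairs: 's'+'r', 'j'+'k', 'z'+'d'
Result: srjkzd


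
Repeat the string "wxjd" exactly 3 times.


Input string: 'wxjd'
Operation: repeat 3 times
Concatenation: 'wxjd' + 'wxjd' + 'wxjd'
Result: wxjdwxjdwxjd


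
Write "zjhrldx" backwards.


Input string: 'zjhrldx'
Operation: reverse character order
Original order: 'z' -> 'j' -> 'h' -> 'r' -> 'l' -> 'd' -> 'x'
Reversed order: 'x' -> 'd' -> 'l' -> 'r' -> 'h' -> 'j' -> 'z'
Result: xdlrhjz


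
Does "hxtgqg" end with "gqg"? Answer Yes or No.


Input string: 'hxtgqg'
Suffix to check: 'gqg'
Last 3 characters of input: 'gqg'
Match: True
Result: Yes


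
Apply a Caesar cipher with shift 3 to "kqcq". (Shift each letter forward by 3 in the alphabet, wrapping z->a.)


Input: 'kqcq', shift = 3
Operation: for each letter, (position + 3) mod 26
Mapping: 'k'(10+3=13)->'n', 'q'(16+3=19)->'t', 'c'(2+3=5)->'f', 'q'(16+3=19)->'t'
Result: ntft


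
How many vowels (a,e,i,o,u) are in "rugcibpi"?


Input string: 'rugcibpi'
Operation: count vowels (a, e, i, o, u)
Scan: s[0]='r', s[1]='u' (vowel), s[2]='g', s[3]='c', s[4]='i' (vowel), s[5]='b', s[6]='p', s[7]='i' (vowel)
Vowels found: 3
Result: 3


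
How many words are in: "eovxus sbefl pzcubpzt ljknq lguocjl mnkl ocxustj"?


Input string: 'eovxus sbefl pzcubpzt ljknq lguocjl mnkl ocxustj'
Operation: split by spaces
Words found: 'eovxus', 'sbefl', 'pzcubpzt', 'ljknq', 'lguocjl', 'mnkl', 'ocxustj'
Word count: 7


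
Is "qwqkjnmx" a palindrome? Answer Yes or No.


Input string: 'qwqkjnmx'
Reversed: 'xmnjkqwq'
Compare pairs: s[0]='q' vs s[7]='x' (mismatch), s[1]='w' vs s[6]='m' (mismatch), s[2]='q' vs s[5]='n' (mismatch), s[3]='k' vs s[4]='j' (mismatch)
Palindrome: No


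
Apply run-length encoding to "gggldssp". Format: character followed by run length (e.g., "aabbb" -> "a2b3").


Input: 'gggldssp'
Operation: identify consecutive runs
Runs: 'ggg' -> g3, 'l' -> l1, 'd' -> d1, 'ss' -> s2, 'p' -> p1
Encoded: g3l1d1s2p1


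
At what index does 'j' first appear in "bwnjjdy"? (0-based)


Input string: 'bwnjjdy'
Target: 'j'
Scanning left to right: s[0]='b', s[1]='w', s[2]='n', s[3]='j'
First match at index: 3


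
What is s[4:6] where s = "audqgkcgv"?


Input string: 'audqgkcgv'
Operation: slice [4:6]
Extract characters: s[4]='g', s[5]='k'
Result: gk


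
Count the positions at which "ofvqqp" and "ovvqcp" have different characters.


String 1: 'ofvqqp'
String 2: 'ovvqcp'
Compare each position: pos 0: 'o'=='o', pos 1: 'f'!='v', pos 2: 'v'=='v', pos 3: 'q'=='q', pos 4: 'q'!='c', pos 5: 'p'=='p'
Differing positions: 2
Hamming distance: 2


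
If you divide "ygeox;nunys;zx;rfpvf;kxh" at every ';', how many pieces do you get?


Input string: 'ygeox;nunys;zx;rfpvf;kxh'
Delimiter: ';'
Split result: 'ygeox', 'nunys', 'zx', 'rfpvf', 'kxh'
Number of parts: 5


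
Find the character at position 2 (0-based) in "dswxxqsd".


Input string: 'dswxxqsd'
Operation: get character at index 2
Index mapping: s[0]='d', s[1]='s', s[2]='w'
Result: 'w'


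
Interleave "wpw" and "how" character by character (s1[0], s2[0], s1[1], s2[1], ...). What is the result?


String 1: 'wpw'
String 2: 'how'
Operation: alternate characters
Pairs: 'w'+'h', 'p'+'o', 'w'+'w'
Result: whpoww


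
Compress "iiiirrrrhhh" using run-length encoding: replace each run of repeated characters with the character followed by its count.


Input: 'iiiirrrrhhh'
Operation: identify consecutive runs
Runs: 'iiii' -> i4, 'rrrr' -> r4, 'hhh' -> h3
Encoded: i4r4h3


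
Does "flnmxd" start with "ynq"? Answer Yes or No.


Input string: 'flnmxd'
Prefix to check: 'ynq'
First 3 characters of input: 'fln'
Match: False
Result: No


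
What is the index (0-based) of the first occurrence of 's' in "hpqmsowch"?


Input string: 'hpqmsowch'
Target: 's'
Scanning left to right: s[0]='h', s[1]='p', s[2]='q', s[3]='m', s[4]='s'
First match at index: 4


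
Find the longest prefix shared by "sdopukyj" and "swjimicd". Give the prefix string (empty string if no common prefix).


String 1: 'sdopukyj'
String 2: 'swjimicd'
Compare position by position:
pos 0: 's' vs 's' match
pos 1: 'd' vs 'w' differ -> stop
Longest common prefix: "s" (length 1)


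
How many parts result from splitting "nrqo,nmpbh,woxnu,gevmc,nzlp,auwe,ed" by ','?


Input string: 'nrqo,nmpbh,woxnu,gevmc,nzlp,auwe,ed'
Delimiter: ','
Split result: 'nrqo', 'nmpbh', 'woxnu', 'gevmc', 'nzlp', 'auwe', 'ed'
Number of parts: 7


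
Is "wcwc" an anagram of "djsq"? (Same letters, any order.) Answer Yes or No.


String 1: 'djsq' -> sorted: 'djqs'
String 2: 'wcwc' -> sorted: 'ccww'
Compare sorted forms: 'djqs' != 'ccww'
Anagram: No


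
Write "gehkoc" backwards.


Input string: 'gehkoc'
Operation: reverse character order
Original order: 'g' -> 'e' -> 'h' -> 'k' -> 'o' -> 'c'
Reversed order: 'c' -> 'o' -> 'k' -> 'h' -> 'e' -> 'g'
Result: cokheg


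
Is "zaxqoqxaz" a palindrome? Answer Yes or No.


Input string: 'zaxqoqxaz'
Reversed: 'zaxqoqxaz'
Compare pairs: s[0]='z' vs s[8]='z' (match), s[1]='a' vs s[7]='a' (match), s[2]='x' vs s[6]='x' (match), s[3]='q' vs s[5]='q' (match)
Palindrome: Yes


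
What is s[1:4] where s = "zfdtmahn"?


Input string: 'zfdtmahn'
Operation: slice [1:4]
Extract characters: s[1]='f', s[2]='d', s[3]='t'
Result: fdt


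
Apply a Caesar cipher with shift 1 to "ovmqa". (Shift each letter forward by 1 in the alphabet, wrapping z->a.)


Input: 'ovmqa', shift = 1
Operation: for each letter, (position + 1) mod 26
Mapping: 'o'(14+1=15)->'p', 'v'(21+1=22)->'w', 'm'(12+1=13)->'n', 'q'(16+1=17)->'r', 'a'(0+1=1)->'b'
Result: pwnrb


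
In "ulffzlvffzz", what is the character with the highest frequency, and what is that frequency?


Input: 'ulffzlvffzz'
Operation: tally each character
Counts: 'f':4, 'l':2, 'u':1, 'v':1, 'z':3
Maximum: 'f' appears 4 times


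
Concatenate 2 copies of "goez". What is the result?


Input string: 'goez'
Operation: repeat 2 times
Concatenation: 'goez' + 'goez'
Result: goezgoez


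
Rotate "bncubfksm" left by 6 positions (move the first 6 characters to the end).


Input: 'bncubfksm', shift = 6
Operation: split at index 6 and swap parts
Front part s[0:6] = 'bncubf'
Back part s[6:] = 'ksm'
Rotated = back + front = 'ksm' + 'bncubf'
Result: ksmbncubf


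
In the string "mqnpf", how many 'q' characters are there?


Input string: 'mqnpf'
Target character: 'q'
Scan each position: s[1]='q'
Matches found at indices: 1
Total: 1


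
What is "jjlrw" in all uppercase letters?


Input string: 'jjlrw'
Operation: convert each letter to uppercase
Mapping: 'j'->'J', 'j'->'J', 'l'->'L', 'r'->'R', 'w'->'W'
Result: JJLRW


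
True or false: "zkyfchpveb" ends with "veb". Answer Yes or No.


Input string: 'zkyfchpveb'
Suffix to check: 'veb'
Last 3 characters of input: 'veb'
Match: True
Result: Yes


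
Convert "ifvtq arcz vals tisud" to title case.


Input string: 'ifvtq arcz vals tisud'
Operation: capitalize first letter of each word
Word transformations: 'ifvtq'->'Ifvtq', 'arcz'->'Arcz', 'vals'->'Vals', 'tisud'->'Tisud'
Result: Ifvtq Arcz Vals Tisud


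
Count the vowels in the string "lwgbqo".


Input string: 'lwgbqo'
Operation: count vowels (a, e, i, o, u)
Scan: s[0]='l', s[1]='w', s[2]='g', s[3]='b', s[4]='q', s[5]='o' (vowel)
Vowels found: 1
Result: 1


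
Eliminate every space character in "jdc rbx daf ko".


Input string: 'jdc rbx daf ko'
Operation: remove all spaces
Words: 'jdc', 'rbx', 'daf', 'ko'
Join without spaces: jdcrbxdafko


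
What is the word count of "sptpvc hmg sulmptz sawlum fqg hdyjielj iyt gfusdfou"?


Input string: 'sptpvc hmg sulmptz sawlum fqg hdyjielj iyt gfusdfou'
Operation: split by spaces
Words found: 'sptpvc', 'hmg', 'sulmptz', 'sawlum', 'fqg', 'hdyjielj', 'iyt', 'gfusdfou'
Word count: 8


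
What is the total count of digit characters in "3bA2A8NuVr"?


Input string: '3bA2A8NuVr'
Operation: count digit characters (0-9)
Scan: '3'(digit), 'b', 'A', '2'(digit), 'A', '8'(digit), 'N', 'u', 'V', 'r'
Digits found: 3
Result: 3


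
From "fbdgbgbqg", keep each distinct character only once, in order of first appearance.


Input: 'fbdgbgbqg'
Operation: keep first occurrence of each character
Scan: s[0]='f' new -> keep; s[1]='b' new -> keep; s[2]='d' new -> keep; s[3]='g' new -> keep; s[4]='b' seen -> skip; s[5]='g' seen -> skip; s[6]='b' seen -> skip; s[7]='q' new -> keep; s[8]='g' seen -> skip
Result: fbdgq


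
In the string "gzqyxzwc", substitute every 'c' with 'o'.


Input string: 'gzqyxzwc'
Operation: replace 'c' with 'o'
Positions of 'c': 7
After replacement: gzqyxzwo


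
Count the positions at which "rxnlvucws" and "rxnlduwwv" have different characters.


String 1: 'rxnlvucws'
String 2: 'rxnlduwwv'
Compare each position: pos 0: 'r'=='r', pos 1: 'x'=='x', pos 2: 'n'=='n', pos 3: 'l'=='l', pos 4: 'v'!='d', pos 5: 'u'=='u', pos 6: 'c'!='w', pos 7: 'w'=='w', pos 8: 's'!='v'
Differing positions: 3
Hamming distance: 3


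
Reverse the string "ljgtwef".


Input string: 'ljgtwef'
Operation: reverse character order
Original order: 'l' -> 'j' -> 'g' -> 't' -> 'w' -> 'e' -> 'f'
Reversed order: 'f' -> 'e' -> 'w' -> 't' -> 'g' -> 'j' -> 'l'
Result: fewtgjl


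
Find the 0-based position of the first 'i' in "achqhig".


Input string: 'achqhig'
Target: 'i'
Scanning left to right: s[0]='a', s[1]='c', s[2]='h', s[3]='q', s[4]='h', s[5]='i'
First match at index: 5


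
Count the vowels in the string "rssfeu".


Input string: 'rssfeu'
Operation: count vowels (a, e, i, o, u)
Scan: s[0]='r', s[1]='s', s[2]='s', s[3]='f', s[4]='e' (vowel), s[5]='u' (vowel)
Vowels found: 2
Result: 2


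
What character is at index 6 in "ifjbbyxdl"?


Input string: 'ifjbbyxdl'
Operation: get character at index 6
Index mapping: s[0]='i', s[1]='f', s[2]='j', s[3]='b', s[4]='b', s[5]='y', s[6]='x'
Result: 'x'


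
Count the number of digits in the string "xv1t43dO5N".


Input string: 'xv1t43dO5N'
Operation: count digit characters (0-9)
Scan: 'x', 'v', '1'(digit), 't', '4'(digit), '3'(digit), 'd', 'O', '5'(digit), 'N'
Digits found: 4
Result: 4


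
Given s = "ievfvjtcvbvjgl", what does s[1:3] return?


Input string: 'ievfvjtcvbvjgl'
Operation: slice [1:3]
Extract characters: s[1]='e', s[2]='v'
Result: ev


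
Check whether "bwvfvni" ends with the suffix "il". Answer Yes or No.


Input string: 'bwvfvni'
Suffix to check: 'il'
Last 2 characters of input: 'ni'
Match: False
Result: No


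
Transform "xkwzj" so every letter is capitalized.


Input string: 'xkwzj'
Operation: convert each letter to uppercase
Mapping: 'x'->'X', 'k'->'K', 'w'->'W', 'z'->'Z', 'j'->'J'
Result: XKWZJ


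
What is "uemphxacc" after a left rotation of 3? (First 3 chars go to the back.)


Input: 'uemphxacc', shift = 3
Operation: split at index 3 and swap parts
Front part s[0:3] = 'uem'
Back part s[3:] = 'phxacc'
Rotated = back + front = 'phxacc' + 'uem'
Result: phxaccuem


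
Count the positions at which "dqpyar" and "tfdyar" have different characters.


String 1: 'dqpyar'
String 2: 'tfdyar'
Compare each position: pos 0: 'd'!='t', pos 1: 'q'!='f', pos 2: 'p'!='d', pos 3: 'y'=='y', pos 4: 'a'=='a', pos 5: 'r'=='r'
Differing positions: 3
Hamming distance: 3


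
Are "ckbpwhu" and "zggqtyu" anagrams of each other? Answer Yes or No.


String 1: 'ckbpwhu' -> sorted: 'bchkpuw'
String 2: 'zggqtyu' -> sorted: 'ggqtuyz'
Compare sorted forms: 'bchkpuw' != 'ggqtuyz'
Anagram: No


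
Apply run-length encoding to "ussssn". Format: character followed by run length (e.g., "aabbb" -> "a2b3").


Input: 'ussssn'
Operation: identify consecutive runs
Runs: 'u' -> u1, 'ssss' -> s4, 'n' -> n1
Encoded: u1s4n1


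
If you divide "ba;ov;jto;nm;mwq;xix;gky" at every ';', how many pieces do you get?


Input string: 'ba;ov;jto;nm;mwq;xix;gky'
Delimiter: ';'
Split result: 'ba', 'ov', 'jto', 'nm', 'mwq', 'xix', 'gky'
Number of parts: 7


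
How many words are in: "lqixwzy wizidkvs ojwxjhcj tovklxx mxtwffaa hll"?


Input string: 'lqixwzy wizidkvs ojwxjhcj tovklxx mxtwffaa hll'
Operation: split by spaces
Words found: 'lqixwzy', 'wizidkvs', 'ojwxjhcj', 'tovklxx', 'mxtwffaa', 'hll'
Word count: 6


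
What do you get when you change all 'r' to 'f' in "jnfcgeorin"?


Input string: 'jnfcgeorin'
Operation: replace 'r' with 'f'
Positions of 'r': 7
After replacement: jnfcgeofin


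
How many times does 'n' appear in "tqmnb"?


Input string: 'tqmnb'
Target character: 'n'
Scan each position: s[3]='n'
Matches found at indices: 3
Total: 1


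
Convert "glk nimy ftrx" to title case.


Input string: 'glk nimy ftrx'
Operation: capitalize first letter of each word
Word transformations: 'glk'->'Glk', 'nimy'->'Nimy', 'ftrx'->'Ftrx'
Result: Glk Nimy Ftrx


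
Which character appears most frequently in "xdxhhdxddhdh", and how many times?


Input: 'xdxhhdxddhdh'
Operation: tally each character
Counts: 'd':5, 'h':4, 'x':3
Maximum: 'd' appears 5 times


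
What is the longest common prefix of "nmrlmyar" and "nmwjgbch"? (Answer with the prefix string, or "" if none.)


String 1: 'nmrlmyar'
String 2: 'nmwjgbch'
Compare position by position:
pos 0: 'n' vs 'n' match
pos 1: 'm' vs 'm' match
pos 2: 'r' vs 'w' differ -> stop
Longest common prefix: "nm" (length 2)


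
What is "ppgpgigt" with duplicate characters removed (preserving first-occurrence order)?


Input: 'ppgpgigt'
Operation: keep first occurrence of each character
Scan: s[0]='p' new -> keep; s[1]='p' seen -> skip; s[2]='g' new -> keep; s[3]='p' seen -> skip; s[4]='g' seen -> skip; s[5]='i' new -> keep; s[6]='g' seen -> skip; s[7]='t' new -> keep
Result: pgit


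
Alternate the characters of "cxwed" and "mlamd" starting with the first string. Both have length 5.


String 1: 'cxwed'
String 2: 'mlamd'
Operation: alternate characters
Pairs: 'c'+'m', 'x'+'l', 'w'+'a', 'e'+'m', 'd'+'d'
Result: cmxlwaemdd


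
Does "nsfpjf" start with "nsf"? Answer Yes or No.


Input string: 'nsfpjf'
Prefix to check: 'nsf'
First 3 characters of input: 'nsf'
Match: True
Result: Yes


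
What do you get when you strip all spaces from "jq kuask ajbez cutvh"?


Input string: 'jq kuask ajbez cutvh'
Operation: remove all spaces
Words: 'jq', 'kuask', 'ajbez', 'cutvh'
Join without spaces: jqkuaskajbezcutvh


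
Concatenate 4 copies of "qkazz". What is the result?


Input string: 'qkazz'
Operation: repeat 4 times
Concatenation: 'qkazz' + 'qkazz' + 'qkazz' + 'qkazz'
Result: qkazzqkazzqkazzqkazz


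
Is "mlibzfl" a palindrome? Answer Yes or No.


Input string: 'mlibzfl'
Reversed: 'lfzbilm'
Compare pairs: s[0]='m' vs s[6]='l' (mismatch), s[1]='l' vs s[5]='f' (mismatch), s[2]='i' vs s[4]='z' (mismatch)
Palindrome: No


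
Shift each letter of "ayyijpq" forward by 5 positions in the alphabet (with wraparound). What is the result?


Input: 'ayyijpq', shift = 5
Operation: for each letter, (position + 5) mod 26
Mapping: 'a'(0+5=5)->'f', 'y'(24+5=29, 29 mod 26=3)->'d', 'y'(24+5=29, 29 mod 26=3)->'d', 'i'(8+5=13)->'n', 'j'(9+5=14)->'o', 'p'(15+5=20)->'u', 'q'(16+5=21)->'v'
Result: fddnouv


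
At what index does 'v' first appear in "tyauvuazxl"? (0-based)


Input string: 'tyauvuazxl'
Target: 'v'
Scanning left to right: s[0]='t', s[1]='y', s[2]='a', s[3]='u', s[4]='v'
First match at index: 4


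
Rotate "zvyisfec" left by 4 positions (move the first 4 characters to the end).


Input: 'zvyisfec', shift = 4
Operation: split at index 4 and swap parts
Front part s[0:4] = 'zvyi'
Back part s[4:] = 'sfec'
Rotated = back + front = 'sfec' + 'zvyi'
Result: sfeczvyi


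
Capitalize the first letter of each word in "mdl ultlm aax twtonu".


Input string: 'mdl ultlm aax twtonu'
Operation: capitalize first letter of each word
Word transformations: 'mdl'->'Mdl', 'ultlm'->'Ultlm', 'aax'->'Aax', 'twtonu'->'Twtonu'
Result: Mdl Ultlm Aax Twtonu


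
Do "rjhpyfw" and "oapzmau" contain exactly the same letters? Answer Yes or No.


String 1: 'rjhpyfw' -> sorted: 'fhjprwy'
String 2: 'oapzmau' -> sorted: 'aamopuz'
Compare sorted forms: 'fhjprwy' != 'aamopuz'
Anagram: No


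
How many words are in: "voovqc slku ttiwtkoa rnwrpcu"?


Input string: 'voovqc slku ttiwtkoa rnwrpcu'
Operation: split by spaces
Words found: 'voovqc', 'slku', 'ttiwtkoa', 'rnwrpcu'
Word count: 4


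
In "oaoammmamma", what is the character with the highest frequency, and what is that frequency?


Input: 'oaoammmamma'
Operation: tally each character
Counts: 'a':4, 'm':5, 'o':2
Maximum: 'm' appears 5 times


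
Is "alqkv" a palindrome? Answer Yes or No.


Input string: 'alqkv'
Reversed: 'vkqla'
Compare pairs: s[0]='a' vs s[4]='v' (mismatch), s[1]='l' vs s[3]='k' (mismatch)
Palindrome: No


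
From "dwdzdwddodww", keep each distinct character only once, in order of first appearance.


Input: 'dwdzdwddodww'
Operation: keep first occurrence of each character
Scan: s[0]='d' new -> keep; s[1]='w' new -> keep; s[2]='d' seen -> skip; s[3]='z' new -> keep; s[4]='d' seen -> skip; s[5]='w' seen -> skip; s[6]='d' seen -> skip; s[7]='d' seen -> skip; s[8]='o' new -> keep; s[9]='d' seen -> skip; s[10]='w' seen -> skip; s[11]='w' seen -> skip
Result: dwzo


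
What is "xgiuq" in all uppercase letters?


Input string: 'xgiuq'
Operation: convert each letter to uppercase
Mapping: 'x'->'X', 'g'->'G', 'i'->'I', 'u'->'U', 'q'->'Q'
Result: XGIUQ


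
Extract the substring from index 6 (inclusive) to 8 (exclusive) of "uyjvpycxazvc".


Input string: 'uyjvpycxazvc'
Operation: slice [6:8]
Extract characters: s[6]='c', s[7]='x'
Result: cx


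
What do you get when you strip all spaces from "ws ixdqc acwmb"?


Input string: 'ws ixdqc acwmb'
Operation: remove all spaces
Words: 'ws', 'ixdqc', 'acwmb'
Join without spaces: wsixdqcacwmb


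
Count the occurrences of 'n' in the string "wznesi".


Input string: 'wznesi'
Target character: 'n'
Scan each position: s[2]='n'
Matches found at indices: 2
Total: 1


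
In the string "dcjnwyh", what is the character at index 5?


Input string: 'dcjnwyh'
Operation: get character at index 5
Index mapping: s[0]='d', s[1]='c', s[2]='j', s[3]='n', s[4]='w', s[5]='y'
Result: 'y'


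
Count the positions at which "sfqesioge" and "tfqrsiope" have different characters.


String 1: 'sfqesioge'
String 2: 'tfqrsiope'
Compare each position: pos 0: 's'!='t', pos 1: 'f'=='f', pos 2: 'q'=='q', pos 3: 'e'!='r', pos 4: 's'=='s', pos 5: 'i'=='i', pos 6: 'o'=='o', pos 7: 'g'!='p', pos 8: 'e'=='e'
Differing positions: 3
Hamming distance: 3


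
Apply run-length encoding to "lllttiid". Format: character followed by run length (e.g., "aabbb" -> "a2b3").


Input: 'lllttiid'
Operation: identify consecutive runs
Runs: 'lll' -> l3, 'tt' -> t2, 'ii' -> i2, 'd' -> d1
Encoded: l3t2i2d1


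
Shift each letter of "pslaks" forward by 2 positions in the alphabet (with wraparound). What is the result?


Input: 'pslaks', shift = 2
Operation: for each letter, (position + 2) mod 26
Mapping: 'p'(15+2=17)->'r', 's'(18+2=20)->'u', 'l'(11+2=13)->'n', 'a'(0+2=2)->'c', 'k'(10+2=12)->'m', 's'(18+2=20)->'u'
Result: runcmu


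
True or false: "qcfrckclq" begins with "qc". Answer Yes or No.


Input string: 'qcfrckclq'
Prefix to check: 'qc'
First 2 characters of input: 'qc'
Match: True
Result: Yes


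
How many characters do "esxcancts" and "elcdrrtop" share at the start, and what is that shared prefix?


String 1: 'esxcancts'
String 2: 'elcdrrtop'
Compare position by position:
pos 0: 'e' vs 'e' match
pos 1: 's' vs 'l' differ -> stop
Longest common prefix: "e" (length 1)


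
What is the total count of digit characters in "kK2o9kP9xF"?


Input string: 'kK2o9kP9xF'
Operation: count digit characters (0-9)
Scan: 'k', 'K', '2'(digit), 'o', '9'(digit), 'k', 'P', '9'(digit), 'x', 'F'
Digits found: 3
Result: 3


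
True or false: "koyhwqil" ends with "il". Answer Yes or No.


Input string: 'koyhwqil'
Suffix to check: 'il'
Last 2 characters of input: 'il'
Match: True
Result: Yes


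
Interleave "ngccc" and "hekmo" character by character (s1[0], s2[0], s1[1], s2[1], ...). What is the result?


String 1: 'ngccc'
String 2: 'hekmo'
Operation: alternate characters
Pairs: 'n'+'h', 'g'+'e', 'c'+'k', 'c'+'m', 'c'+'o'
Result: nhgeckcmco


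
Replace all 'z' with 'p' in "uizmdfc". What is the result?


Input string: 'uizmdfc'
Operation: replace 'z' with 'p'
Positions of 'z': 2
After replacement: uipmdfc


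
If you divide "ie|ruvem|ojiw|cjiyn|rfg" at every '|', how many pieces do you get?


Input string: 'ie|ruvem|ojiw|cjiyn|rfg'
Delimiter: '|'
Split result: 'ie', 'ruvem', 'ojiw', 'cjiyn', 'rfg'
Number of parts: 5


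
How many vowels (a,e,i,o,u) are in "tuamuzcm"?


Input string: 'tuamuzcm'
Operation: count vowels (a, e, i, o, u)
Scan: s[0]='t', s[1]='u' (vowel), s[2]='a' (vowel), s[3]='m', s[4]='u' (vowel), s[5]='z', s[6]='c', s[7]='m'
Vowels found: 3
Result: 3


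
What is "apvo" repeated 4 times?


Input string: 'apvo'
Operation: repeat 4 times
Concatenation: 'apvo' + 'apvo' + 'apvo' + 'apvo'
Result: apvoapvoapvoapvo


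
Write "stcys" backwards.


Input string: 'stcys'
Operation: reverse character order
Original order: 's' -> 't' -> 'c' -> 'y' -> 's'
Reversed order: 's' -> 'y' -> 'c' -> 't' -> 's'
Result: sycts


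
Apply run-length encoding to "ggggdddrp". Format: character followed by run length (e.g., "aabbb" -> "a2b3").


Input: 'ggggdddrp'
Operation: identify consecutive runs
Runs: 'gggg' -> g4, 'ddd' -> d3, 'r' -> r1, 'p' -> p1
Encoded: g4d3r1p1


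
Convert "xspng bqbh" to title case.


Input string: 'xspng bqbh'
Operation: capitalize first letter of each word
Word transformations: 'xspng'->'Xspng', 'bqbh'->'Bqbh'
Result: Xspng Bqbh


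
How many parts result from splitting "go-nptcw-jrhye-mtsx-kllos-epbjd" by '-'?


Input string: 'go-nptcw-jrhye-mtsx-kllos-epbjd'
Delimiter: '-'
Split result: 'go', 'nptcw', 'jrhye', 'mtsx', 'kllos', 'epbjd'
Number of parts: 6


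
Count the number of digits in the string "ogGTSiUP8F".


Input string: 'ogGTSiUP8F'
Operation: count digit characters (0-9)
Scan: 'o', 'g', 'G', 'T', 'S', 'i', 'U', 'P', '8'(digit), 'F'
Digits found: 1
Result: 1


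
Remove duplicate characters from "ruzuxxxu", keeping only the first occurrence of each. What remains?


Input: 'ruzuxxxu'
Operation: keep first occurrence of each character
Scan: s[0]='r' new -> keep; s[1]='u' new -> keep; s[2]='z' new -> keep; s[3]='u' seen -> skip; s[4]='x' new -> keep; s[5]='x' seen -> skip; s[6]='x' seen -> skip; s[7]='u' seen -> skip
Result: ruzx


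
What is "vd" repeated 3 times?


Input string: 'vd'
Operation: repeat 3 times
Concatenation: 'vd' + 'vd' + 'vd'
Result: vdvdvd


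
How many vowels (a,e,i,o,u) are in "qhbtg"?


Input string: 'qhbtg'
Operation: count vowels (a, e, i, o, u)
Scan: s[0]='q', s[1]='h', s[2]='b', s[3]='t', s[4]='g'
Vowels found: 0
Result: 0


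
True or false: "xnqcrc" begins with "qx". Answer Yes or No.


Input string: 'xnqcrc'
Prefix to check: 'qx'
First 2 characters of input: 'xn'
Match: False
Result: No


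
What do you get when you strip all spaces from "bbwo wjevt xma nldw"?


Input string: 'bbwo wjevt xma nldw'
Operation: remove all spaces
Words: 'bbwo', 'wjevt', 'xma', 'nldw'
Join without spaces: bbwowjevtxmanldw


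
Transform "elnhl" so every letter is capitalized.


Input string: 'elnhl'
Operation: convert each letter to uppercase
Mapping: 'e'->'E', 'l'->'L', 'n'->'N', 'h'->'H', 'l'->'L'
Result: ELNHL


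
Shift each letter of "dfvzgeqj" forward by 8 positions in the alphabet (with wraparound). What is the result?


Input: 'dfvzgeqj', shift = 8
Operation: for each letter, (position + 8) mod 26
Mapping: 'd'(3+8=11)->'l', 'f'(5+8=13)->'n', 'v'(21+8=29, 29 mod 26=3)->'d', 'z'(25+8=33, 33 mod 26=7)->'h', 'g'(6+8=14)->'o', 'e'(4+8=12)->'m', 'q'(16+8=24)->'y', 'j'(9+8=17)->'r'
Result: lndhomyr


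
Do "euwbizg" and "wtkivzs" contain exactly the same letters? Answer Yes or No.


String 1: 'euwbizg' -> sorted: 'begiuwz'
String 2: 'wtkivzs' -> sorted: 'ikstvwz'
Compare sorted forms: 'begiuwz' != 'ikstvwz'
Anagram: No


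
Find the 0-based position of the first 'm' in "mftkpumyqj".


Input string: 'mftkpumyqj'
Target: 'm'
Scanning left to right: s[0]='m'
First match at index: 0


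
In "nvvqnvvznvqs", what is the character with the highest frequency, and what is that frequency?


Input: 'nvvqnvvznvqs'
Operation: tally each character
Counts: 'n':3, 'q':2, 's':1, 'v':5, 'z':1
Maximum: 'v' appears 5 times


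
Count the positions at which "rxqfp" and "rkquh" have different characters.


String 1: 'rxqfp'
String 2: 'rkquh'
Compare each position: pos 0: 'r'=='r', pos 1: 'x'!='k', pos 2: 'q'=='q', pos 3: 'f'!='u', pos 4: 'p'!='h'
Differing positions: 3
Hamming distance: 3


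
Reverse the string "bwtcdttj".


Input string: 'bwtcdttj'
Operation: reverse character order
Original order: 'b' -> 'w' -> 't' -> 'c' -> 'd' -> 't' -> 't' -> 'j'
Reversed order: 'j' -> 't' -> 't' -> 'd' -> 'c' -> 't' -> 'w' -> 'b'
Result: jttdctwb


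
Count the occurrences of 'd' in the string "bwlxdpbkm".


Input string: 'bwlxdpbkm'
Target character: 'd'
Scan each position: s[4]='d'
Matches found at indices: 4
Total: 1


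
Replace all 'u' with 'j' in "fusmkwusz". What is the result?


Input string: 'fusmkwusz'
Operation: replace 'u' with 'j'
Positions of 'u': 1, 6
After replacement: fjsmkwjsz


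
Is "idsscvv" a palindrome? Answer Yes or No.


Input string: 'idsscvv'
Reversed: 'vvcssdi'
Compare pairs: s[0]='i' vs s[6]='v' (mismatch), s[1]='d' vs s[5]='v' (mismatch), s[2]='s' vs s[4]='c' (mismatch)
Palindrome: No


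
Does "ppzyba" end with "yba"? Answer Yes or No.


Input string: 'ppzyba'
Suffix to check: 'yba'
Last 3 characters of input: 'yba'
Match: True
Result: Yes


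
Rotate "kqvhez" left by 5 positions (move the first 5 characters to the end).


Input: 'kqvhez', shift = 5
Operation: split at index 5 and swap parts
Front part s[0:5] = 'kqvhe'
Back part s[5:] = 'z'
Rotated = back + front = 'z' + 'kqvhe'
Result: zkqvhe


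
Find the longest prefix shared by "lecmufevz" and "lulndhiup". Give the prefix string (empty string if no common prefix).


String 1: 'lecmufevz'
String 2: 'lulndhiup'
Compare position by position:
pos 0: 'l' vs 'l' match
pos 1: 'e' vs 'u' differ -> stop
Longest common prefix: "l" (length 1)


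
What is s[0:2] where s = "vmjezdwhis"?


Input string: 'vmjezdwhis'
Operation: slice [0:2]
Extract characters: s[0]='v', s[1]='m'
Result: vm


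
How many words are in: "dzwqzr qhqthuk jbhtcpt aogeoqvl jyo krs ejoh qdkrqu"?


Input string: 'dzwqzr qhqthuk jbhtcpt aogeoqvl jyo krs ejoh qdkrqu'
Operation: split by spaces
Words found: 'dzwqzr', 'qhqthuk', 'jbhtcpt', 'aogeoqvl', 'jyo', 'krs', 'ejoh', 'qdkrqu'
Word count: 8


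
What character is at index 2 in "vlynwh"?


Input string: 'vlynwh'
Operation: get character at index 2
Index mapping: s[0]='v', s[1]='l', s[2]='y'
Result: 'y'


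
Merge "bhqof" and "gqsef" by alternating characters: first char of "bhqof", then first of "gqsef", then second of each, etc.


String 1: 'bhqof'
String 2: 'gqsef'
Operation: alternate characters
Pairs: 'b'+'g', 'h'+'q', 'q'+'s', 'o'+'e', 'f'+'f'
Result: bghqqsoeff


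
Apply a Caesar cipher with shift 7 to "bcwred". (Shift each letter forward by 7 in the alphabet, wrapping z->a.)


Input: 'bcwred', shift = 7
Operation: for each letter, (position + 7) mod 26
Mapping: 'b'(1+7=8)->'i', 'c'(2+7=9)->'j', 'w'(22+7=29, 29 mod 26=3)->'d', 'r'(17+7=24)->'y', 'e'(4+7=11)->'l', 'd'(3+7=10)->'k'
Result: ijdylk


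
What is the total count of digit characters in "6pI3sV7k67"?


Input string: '6pI3sV7k67'
Operation: count digit characters (0-9)
Scan: '6'(digit), 'p', 'I', '3'(digit), 's', 'V', '7'(digit), 'k', '6'(digit), '7'(digit)
Digits found: 5
Result: 5


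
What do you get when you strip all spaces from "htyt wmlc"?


Input string: 'htyt wmlc'
Operation: remove all spaces
Words: 'htyt', 'wmlc'
Join without spaces: htytwmlc


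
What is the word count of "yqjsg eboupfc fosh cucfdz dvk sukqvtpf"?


Input string: 'yqjsg eboupfc fosh cucfdz dvk sukqvtpf'
Operation: split by spaces
Words found: 'yqjsg', 'eboupfc', 'fosh', 'cucfdz', 'dvk', 'sukqvtpf'
Word count: 6


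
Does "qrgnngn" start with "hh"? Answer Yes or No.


Input string: 'qrgnngn'
Prefix to check: 'hh'
First 2 characters of input: 'qr'
Match: False
Result: No


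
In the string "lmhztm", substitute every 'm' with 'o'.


Input string: 'lmhztm'
Operation: replace 'm' with 'o'
Positions of 'm': 1, 5
After replacement: lohzto


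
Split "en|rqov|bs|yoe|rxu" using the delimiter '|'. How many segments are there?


Input string: 'en|rqov|bs|yoe|rxu'
Delimiter: '|'
Split result: 'en', 'rqov', 'bs', 'yoe', 'rxu'
Number of parts: 5


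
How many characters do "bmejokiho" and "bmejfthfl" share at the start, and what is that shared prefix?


String 1: 'bmejokiho'
String 2: 'bmejfthfl'
Compare position by position:
pos 0: 'b' vs 'b' match
pos 1: 'm' vs 'm' match
pos 2: 'e' vs 'e' match
pos 3: 'j' vs 'j' match
pos 4: 'o' vs 'f' differ -> stop
Longest common prefix: "bmej" (length 4)


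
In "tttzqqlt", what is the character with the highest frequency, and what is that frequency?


Input: 'tttzqqlt'
Operation: tally each character
Counts: 'l':1, 'q':2, 't':4, 'z':1
Maximum: 't' appears 4 times


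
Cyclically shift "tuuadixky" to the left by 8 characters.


Input: 'tuuadixky', shift = 8
Operation: split at index 8 and swap parts
Front part s[0:8] = 'tuuadixk'
Back part s[8:] = 'y'
Rotated = back + front = 'y' + 'tuuadixk'
Result: ytuuadixk


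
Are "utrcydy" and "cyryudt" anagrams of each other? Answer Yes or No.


String 1: 'utrcydy' -> sorted: 'cdrtuyy'
String 2: 'cyryudt' -> sorted: 'cdrtuyy'
Compare sorted forms: 'cdrtuyy' == 'cdrtuyy'
Anagram: Yes


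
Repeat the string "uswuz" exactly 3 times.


Input string: 'uswuz'
Operation: repeat 3 times
Concatenation: 'uswuz' + 'uswuz' + 'uswuz'
Result: uswuzuswuzuswuz


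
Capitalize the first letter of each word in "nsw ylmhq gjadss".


Input string: 'nsw ylmhq gjadss'
Operation: capitalize first letter of each word
Word transformations: 'nsw'->'Nsw', 'ylmhq'->'Ylmhq', 'gjadss'->'Gjadss'
Result: Nsw Ylmhq Gjadss


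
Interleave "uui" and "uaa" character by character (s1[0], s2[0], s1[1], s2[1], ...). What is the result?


String 1: 'uui'
String 2: 'uaa'
Operation: alternate characters
Pairs: 'u'+'u', 'u'+'a', 'i'+'a'
Result: uuuaia


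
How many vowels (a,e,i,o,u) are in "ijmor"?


Input string: 'ijmor'
Operation: count vowels (a, e, i, o, u)
Scan: s[0]='i' (vowel), s[1]='j', s[2]='m', s[3]='o' (vowel), s[4]='r'
Vowels found: 2
Result: 2


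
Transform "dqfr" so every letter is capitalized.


Input string: 'dqfr'
Operation: convert each letter to uppercase
Mapping: 'd'->'D', 'q'->'Q', 'f'->'F', 'r'->'R'
Result: DQFR


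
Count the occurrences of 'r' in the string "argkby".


Input string: 'argkby'
Target character: 'r'
Scan each position: s[1]='r'
Matches found at indices: 1
Total: 1


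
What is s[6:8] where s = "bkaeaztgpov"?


Input string: 'bkaeaztgpov'
Operation: slice [6:8]
Extract characters: s[6]='t', s[7]='g'
Result: tg


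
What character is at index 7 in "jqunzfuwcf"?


Input string: 'jqunzfuwcf'
Operation: get character at index 7
Index mapping: s[0]='j', s[1]='q', s[2]='u', s[3]='n', s[4]='z', s[5]='f', s[6]='u', s[7]='w'
Result: 'w'


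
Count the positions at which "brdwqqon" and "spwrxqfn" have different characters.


String 1: 'brdwqqon'
String 2: 'spwrxqfn'
Compare each position: pos 0: 'b'!='s', pos 1: 'r'!='p', pos 2: 'd'!='w', pos 3: 'w'!='r', pos 4: 'q'!='x', pos 5: 'q'=='q', pos 6: 'o'!='f', pos 7: 'n'=='n'
Differing positions: 6
Hamming distance: 6


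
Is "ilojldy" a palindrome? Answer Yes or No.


Input string: 'ilojldy'
Reversed: 'ydljoli'
Compare pairs: s[0]='i' vs s[6]='y' (mismatch), s[1]='l' vs s[5]='d' (mismatch), s[2]='o' vs s[4]='l' (mismatch)
Palindrome: No


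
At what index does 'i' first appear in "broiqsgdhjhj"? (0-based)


Input string: 'broiqsgdhjhj'
Target: 'i'
Scanning left to right: s[0]='b', s[1]='r', s[2]='o', s[3]='i'
First match at index: 3


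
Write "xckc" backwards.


Input string: 'xckc'
Operation: reverse character order
Original order: 'x' -> 'c' -> 'k' -> 'c'
Reversed order: 'c' -> 'k' -> 'c' -> 'x'
Result: ckcx


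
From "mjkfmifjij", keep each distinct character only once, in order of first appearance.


Input: 'mjkfmifjij'
Operation: keep first occurrence of each character
Scan: s[0]='m' new -> keep; s[1]='j' new -> keep; s[2]='k' new -> keep; s[3]='f' new -> keep; s[4]='m' seen -> skip; s[5]='i' new -> keep; s[6]='f' seen -> skip; s[7]='j' seen -> skip; s[8]='i' seen -> skip; s[9]='j' seen -> skip
Result: mjkfi


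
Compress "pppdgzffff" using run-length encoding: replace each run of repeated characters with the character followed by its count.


Input: 'pppdgzffff'
Operation: identify consecutive runs
Runs: 'ppp' -> p3, 'd' -> d1, 'g' -> g1, 'z' -> z1, 'ffff' -> f4
Encoded: p3d1g1z1f4


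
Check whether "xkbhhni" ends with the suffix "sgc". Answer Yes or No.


Input string: 'xkbhhni'
Suffix to check: 'sgc'
Last 3 characters of input: 'hni'
Match: False
Result: No


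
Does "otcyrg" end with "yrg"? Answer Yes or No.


Input string: 'otcyrg'
Suffix to check: 'yrg'
Last 3 characters of input: 'yrg'
Match: True
Result: Yes


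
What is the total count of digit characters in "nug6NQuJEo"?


Input string: 'nug6NQuJEo'
Operation: count digit characters (0-9)
Scan: 'n', 'u', 'g', '6'(digit), 'N', 'Q', 'u', 'J', 'E', 'o'
Digits found: 1
Result: 1


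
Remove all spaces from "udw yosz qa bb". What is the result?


Input string: 'udw yosz qa bb'
Operation: remove all spaces
Words: 'udw', 'yosz', 'qa', 'bb'
Join without spaces: udwyoszqabb


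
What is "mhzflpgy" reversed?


Input string: 'mhzflpgy'
Operation: reverse character order
Original order: 'm' -> 'h' -> 'z' -> 'f' -> 'l' -> 'p' -> 'g' -> 'y'
Reversed order: 'y' -> 'g' -> 'p' -> 'l' -> 'f' -> 'z' -> 'h' -> 'm'
Result: ygplfzhm


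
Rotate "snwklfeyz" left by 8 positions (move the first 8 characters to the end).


Input: 'snwklfeyz', shift = 8
Operation: split at index 8 and swap parts
Front part s[0:8] = 'snwklfey'
Back part s[8:] = 'z'
Rotated = back + front = 'z' + 'snwklfey'
Result: zsnwklfey


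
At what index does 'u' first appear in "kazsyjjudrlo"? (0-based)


Input string: 'kazsyjjudrlo'
Target: 'u'
Scanning left to right: s[0]='k', s[1]='a', s[2]='z', s[3]='s', s[4]='y', s[5]='j', s[6]='j', s[7]='u'
First match at index: 7


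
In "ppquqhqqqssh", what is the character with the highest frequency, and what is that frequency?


Input: 'ppquqhqqqssh'
Operation: tally each character
Counts: 'h':2, 'p':2, 'q':5, 's':2, 'u':1
Maximum: 'q' appears 5 times


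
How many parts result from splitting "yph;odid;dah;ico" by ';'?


Input string: 'yph;odid;dah;ico'
Delimiter: ';'
Split result: 'yph', 'odid', 'dah', 'ico'
Number of parts: 4


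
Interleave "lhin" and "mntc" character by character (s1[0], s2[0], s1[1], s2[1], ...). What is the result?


String 1: 'lhin'
String 2: 'mntc'
Operation: alternate characters
Pairs: 'l'+'m', 'h'+'n', 'i'+'t', 'n'+'c'
Result: lmhnitnc


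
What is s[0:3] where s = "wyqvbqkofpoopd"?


Input string: 'wyqvbqkofpoopd'
Operation: slice [0:3]
Extract characters: s[0]='w', s[1]='y', s[2]='q'
Result: wyq


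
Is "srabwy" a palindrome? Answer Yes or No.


Input string: 'srabwy'
Reversed: 'ywbars'
Compare pairs: s[0]='s' vs s[5]='y' (mismatch), s[1]='r' vs s[4]='w' (mismatch), s[2]='a' vs s[3]='b' (mismatch)
Palindrome: No


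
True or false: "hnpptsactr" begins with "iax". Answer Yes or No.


Input string: 'hnpptsactr'
Prefix to check: 'iax'
First 3 characters of input: 'hnp'
Match: False
Result: No


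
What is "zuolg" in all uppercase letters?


Input string: 'zuolg'
Operation: convert each letter to uppercase
Mapping: 'z'->'Z', 'u'->'U', 'o'->'O', 'l'->'L', 'g'->'G'
Result: ZUOLG


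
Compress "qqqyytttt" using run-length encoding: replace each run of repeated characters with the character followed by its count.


Input: 'qqqyytttt'
Operation: identify consecutive runs
Runs: 'qqq' -> q3, 'yy' -> y2, 'tttt' -> t4
Encoded: q3y2t4
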